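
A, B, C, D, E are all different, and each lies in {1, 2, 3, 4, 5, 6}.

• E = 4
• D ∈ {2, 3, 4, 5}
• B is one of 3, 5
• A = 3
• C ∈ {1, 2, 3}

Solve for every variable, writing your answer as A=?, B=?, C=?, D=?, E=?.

A has just one choice, so A = 3. Remove 3 from B, C, D.
That leaves B = 5. Eliminate 5 elsewhere: D.
E has just one choice, so E = 4. Eliminate 4 elsewhere: D.
D must be 2 (only option left). Strike 2 from C.
C's domain is down to {1}, so C = 1.

A=3, B=5, C=1, D=2, E=4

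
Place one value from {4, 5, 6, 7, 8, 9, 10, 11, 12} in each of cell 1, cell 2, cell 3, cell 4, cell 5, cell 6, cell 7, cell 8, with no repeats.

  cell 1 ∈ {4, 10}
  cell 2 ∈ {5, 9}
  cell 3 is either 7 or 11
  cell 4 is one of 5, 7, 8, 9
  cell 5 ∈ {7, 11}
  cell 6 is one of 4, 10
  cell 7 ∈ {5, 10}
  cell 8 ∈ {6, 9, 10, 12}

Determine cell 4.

cell 1 and cell 6 share exactly the 2 values {4, 10}; by pigeonhole those values go to them, so strike 4, 10 from cell 7, cell 8.
cell 7's domain is down to {5}, so cell 7 = 5. So cell 2, cell 4 can't be 5.
cell 2 has just one choice, so cell 2 = 9. Remove 9 from cell 4, cell 8.
cell 3 and cell 5 share exactly the 2 values {7, 11}; by pigeonhole those values go to them, so strike 7, 11 from cell 4.
So cell 4 = 8.

8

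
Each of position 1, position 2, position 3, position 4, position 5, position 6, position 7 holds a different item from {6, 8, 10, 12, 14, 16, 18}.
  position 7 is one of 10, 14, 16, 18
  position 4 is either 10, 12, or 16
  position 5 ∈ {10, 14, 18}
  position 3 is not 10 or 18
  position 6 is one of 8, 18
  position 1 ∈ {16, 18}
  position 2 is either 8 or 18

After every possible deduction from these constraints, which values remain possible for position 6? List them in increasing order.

The 7 variables together cover exactly {6, 8, 10, 12, 14, 16, 18} — 7 values for 7 variables — and 6 appears only in position 3's list, so position 3 = 6.
The 6 still-open variables draw from only 6 values {8, 10, 12, 14, 16, 18}, so each is used; only position 4 can be 12, hence position 4 = 12.
The 2 variables position 2 and position 6 are confined to {8, 18}, which locks those values in; drop them from position 1, position 5, position 7.
That leaves position 1 = 16. Eliminate 16 elsewhere: position 7.
No further eliminations apply; position 6 can still be any of 8, 18.

8, 18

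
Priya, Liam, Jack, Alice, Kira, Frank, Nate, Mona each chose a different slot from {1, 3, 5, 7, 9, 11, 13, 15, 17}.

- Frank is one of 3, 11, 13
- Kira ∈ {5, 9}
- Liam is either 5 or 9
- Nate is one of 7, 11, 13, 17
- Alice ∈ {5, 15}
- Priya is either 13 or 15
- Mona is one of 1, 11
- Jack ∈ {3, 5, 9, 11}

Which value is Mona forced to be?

Liam and Kira share exactly the 2 values {5, 9}; by pigeonhole those values go to them, so strike 5, 9 from Jack, Alice.
That leaves Alice = 15. Remove 15 from Priya.
That leaves Priya = 13. Strike 13 from Frank, Nate.
Jack and Frank share exactly the 2 values {3, 11}; by pigeonhole those values go to them, so strike 3, 11 from Nate, Mona.
So Mona = 1.

1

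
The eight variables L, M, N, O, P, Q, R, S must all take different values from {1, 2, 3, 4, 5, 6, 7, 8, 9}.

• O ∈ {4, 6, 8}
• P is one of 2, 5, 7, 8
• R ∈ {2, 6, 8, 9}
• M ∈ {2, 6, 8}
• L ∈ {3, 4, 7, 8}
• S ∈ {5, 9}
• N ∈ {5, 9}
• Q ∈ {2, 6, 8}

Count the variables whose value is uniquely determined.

3

The 8 variables draw from only 8 values {2, 3, 4, 5, 6, 7, 8, 9}, so each is used; only L can be 3, hence L = 3.
The 7 still-open variables together cover exactly {2, 4, 5, 6, 7, 8, 9} — 7 values for 7 variables — and 4 appears only in O's list, so O = 4.
The 6 still-open variables together cover exactly {2, 5, 6, 7, 8, 9} — 6 values for 6 variables — and 7 appears only in P's list, so P = 7.
N and S share exactly the 2 values {5, 9}; by pigeonhole those values go to them, so strike 5, 9 from R.
Determined: L=3, O=4, P=7. The other variables each still have more than one consistent value. That makes 3.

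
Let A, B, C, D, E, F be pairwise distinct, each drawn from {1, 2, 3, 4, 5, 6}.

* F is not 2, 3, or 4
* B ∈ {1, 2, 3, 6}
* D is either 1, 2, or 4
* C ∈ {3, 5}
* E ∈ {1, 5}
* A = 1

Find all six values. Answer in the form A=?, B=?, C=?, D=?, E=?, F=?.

A must be 1 (only option left). Strike 1 from B, D, E, F.
E has just one choice, so E = 5. So C, F can't be 5.
F must be 6 (only option left). So B can't be 6.
C's domain is down to {3}, so C = 3. So B can't be 3.
That leaves B = 2. Strike 2 from D.
D's domain is down to {4}, so D = 4.

A=1, B=2, C=3, D=4, E=5, F=6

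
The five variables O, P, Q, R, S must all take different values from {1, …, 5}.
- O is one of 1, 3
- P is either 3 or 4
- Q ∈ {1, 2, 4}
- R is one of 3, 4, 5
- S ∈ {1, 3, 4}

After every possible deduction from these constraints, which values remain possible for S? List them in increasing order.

1, 3, 4

The 5 variables together cover exactly {1, 2, 3, 4, 5} — 5 values for 5 variables — and 2 appears only in Q's list, so Q = 2.
Among the 4 still-open variables, 5 fits only R (and all 4 values in {1, 3, 4, 5} must be used), so R = 5.
No further eliminations apply; S can still be any of 1, 3, 4.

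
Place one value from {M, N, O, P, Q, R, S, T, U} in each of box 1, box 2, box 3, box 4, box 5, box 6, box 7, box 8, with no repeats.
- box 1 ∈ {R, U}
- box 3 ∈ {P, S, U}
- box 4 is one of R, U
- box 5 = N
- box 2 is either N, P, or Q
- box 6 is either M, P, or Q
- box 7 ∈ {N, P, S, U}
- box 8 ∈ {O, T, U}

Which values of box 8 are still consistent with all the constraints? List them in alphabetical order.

O, T

box 5 must be N (only option left). So box 2, box 7 can't be N.
box 1 and box 4 between them cover only {R, U} — a naked pair. Remove those values from box 3, box 7, box 8.
The 2 variables box 3 and box 7 are confined to {P, S}, which locks those values in; drop them from box 2, box 6.
box 2's domain is down to {Q}, so box 2 = Q. Strike Q from box 6.
box 6's domain is down to {M}, so box 6 = M.
No further eliminations apply; box 8 can still be any of O, T.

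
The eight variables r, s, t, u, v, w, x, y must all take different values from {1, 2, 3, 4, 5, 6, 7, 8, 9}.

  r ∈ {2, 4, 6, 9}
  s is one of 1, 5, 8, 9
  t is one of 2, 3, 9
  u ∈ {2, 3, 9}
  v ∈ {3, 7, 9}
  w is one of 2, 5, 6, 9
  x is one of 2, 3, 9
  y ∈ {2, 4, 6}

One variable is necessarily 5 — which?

w

t, u, x share exactly the 3 values {2, 3, 9}; by pigeonhole those values go to them, so strike 2, 3, 9 from r, s, v, w, y.
v's domain is down to {7}, so v = 7.
The 2 variables r and y are confined to {4, 6}, which locks those values in; drop them from w.
So 5 goes to w.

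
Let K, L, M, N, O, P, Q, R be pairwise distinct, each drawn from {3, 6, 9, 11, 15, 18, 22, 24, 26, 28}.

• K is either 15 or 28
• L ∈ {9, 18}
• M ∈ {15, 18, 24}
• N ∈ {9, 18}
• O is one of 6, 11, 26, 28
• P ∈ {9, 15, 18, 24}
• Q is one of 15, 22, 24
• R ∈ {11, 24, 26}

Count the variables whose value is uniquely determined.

The 2 variables L and N are confined to {9, 18}, which locks those values in; drop them from M, P.
The 2 variables M and P are confined to {15, 24}, which locks those values in; drop them from K, Q, R.
K's domain is down to {28}, so K = 28. Strike 28 from O.
Q has just one choice, so Q = 22.
Determined: K=28, Q=22. The other variables each still have more than one consistent value. That makes 2.

2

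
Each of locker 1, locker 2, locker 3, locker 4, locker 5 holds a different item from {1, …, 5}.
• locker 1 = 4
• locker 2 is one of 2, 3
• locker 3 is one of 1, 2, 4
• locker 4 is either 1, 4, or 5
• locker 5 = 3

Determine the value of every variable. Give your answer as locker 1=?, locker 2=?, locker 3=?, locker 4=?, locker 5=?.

locker 1 must be 4 (only option left). Eliminate 4 elsewhere: locker 3, locker 4.
locker 5's domain is down to {3}, so locker 5 = 3. So locker 2 can't be 3.
That leaves locker 2 = 2. So locker 3 can't be 2.
That leaves locker 3 = 1. Eliminate 1 elsewhere: locker 4.
locker 4's domain is down to {5}, so locker 4 = 5.

locker 1=4, locker 2=2, locker 3=1, locker 4=5, locker 5=3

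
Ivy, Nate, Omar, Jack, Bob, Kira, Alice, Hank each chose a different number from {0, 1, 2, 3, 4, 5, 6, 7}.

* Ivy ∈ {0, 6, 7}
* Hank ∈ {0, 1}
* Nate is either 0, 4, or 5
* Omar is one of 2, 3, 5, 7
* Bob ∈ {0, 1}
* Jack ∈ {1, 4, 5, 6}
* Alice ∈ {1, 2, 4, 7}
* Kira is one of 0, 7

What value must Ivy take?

Among the 8 variables, 3 fits only Omar (and all 8 values in {0, 1, 2, 3, 4, 5, 6, 7} must be used), so Omar = 3.
The 7 still-open variables together cover exactly {0, 1, 2, 4, 5, 6, 7} — 7 values for 7 variables — and 2 appears only in Alice's list, so Alice = 2.
The 2 variables Bob and Hank are confined to {0, 1}, which locks those values in; drop them from Ivy, Nate, Jack, Kira.
Kira has just one choice, so Kira = 7. Eliminate 7 elsewhere: Ivy.
So Ivy = 6.

6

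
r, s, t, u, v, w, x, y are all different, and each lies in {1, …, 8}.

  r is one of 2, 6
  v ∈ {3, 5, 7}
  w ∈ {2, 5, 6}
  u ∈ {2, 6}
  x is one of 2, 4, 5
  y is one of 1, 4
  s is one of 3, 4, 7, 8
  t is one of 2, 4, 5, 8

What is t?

The 8 variables draw from only 8 values {1, 2, 3, 4, 5, 6, 7, 8}, so each is used; only y can be 1, hence y = 1.
The 2 variables r and u are confined to {2, 6}, which locks those values in; drop them from t, w, x.
w has just one choice, so w = 5. So t, v, x can't be 5.
x must be 4 (only option left). Remove 4 from s, t.
So t = 8.

8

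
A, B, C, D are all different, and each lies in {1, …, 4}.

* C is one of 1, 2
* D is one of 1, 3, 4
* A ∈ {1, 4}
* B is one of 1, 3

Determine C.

The 4 variables together cover exactly {1, 2, 3, 4} — 4 values for 4 variables — and 2 appears only in C's list, so C = 2.

2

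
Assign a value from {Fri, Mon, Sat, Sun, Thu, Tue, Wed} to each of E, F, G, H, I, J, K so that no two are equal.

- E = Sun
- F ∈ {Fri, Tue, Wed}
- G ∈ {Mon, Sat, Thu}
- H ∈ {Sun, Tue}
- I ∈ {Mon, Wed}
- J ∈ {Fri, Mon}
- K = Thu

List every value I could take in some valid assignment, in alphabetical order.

E's domain is down to {Sun}, so E = Sun. Eliminate Sun elsewhere: H.
H must be Tue (only option left). So F can't be Tue.
K has just one choice, so K = Thu. Remove Thu from G.
The 4 still-open variables draw from only 4 values {Fri, Mon, Sat, Wed}, so each is used; only G can be Sat, hence G = Sat.
No further eliminations apply; I can still be any of Mon, Wed.

Mon, Wed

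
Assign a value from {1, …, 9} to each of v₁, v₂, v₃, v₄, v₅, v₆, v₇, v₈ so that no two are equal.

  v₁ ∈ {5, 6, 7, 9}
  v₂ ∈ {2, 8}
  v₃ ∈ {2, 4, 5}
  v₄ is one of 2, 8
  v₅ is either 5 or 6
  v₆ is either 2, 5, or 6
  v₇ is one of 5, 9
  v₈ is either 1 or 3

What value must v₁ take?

v₂ and v₄ share exactly the 2 values {2, 8}; by pigeonhole those values go to them, so strike 2, 8 from v₃, v₆.
The 2 variables v₅ and v₆ are confined to {5, 6}, which locks those values in; drop them from v₁, v₃, v₇.
v₃ has just one choice, so v₃ = 4.
v₇'s domain is down to {9}, so v₇ = 9. Strike 9 from v₁.
So v₁ = 7.

7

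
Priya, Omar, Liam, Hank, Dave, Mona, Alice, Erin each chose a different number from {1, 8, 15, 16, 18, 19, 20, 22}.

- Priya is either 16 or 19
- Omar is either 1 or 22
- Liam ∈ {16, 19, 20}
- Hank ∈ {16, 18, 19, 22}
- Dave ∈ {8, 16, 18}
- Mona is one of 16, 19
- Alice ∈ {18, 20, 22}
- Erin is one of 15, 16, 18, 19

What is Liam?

Among the 8 variables, 1 fits only Omar (and all 8 values in {1, 8, 15, 16, 18, 19, 20, 22} must be used), so Omar = 1.
The 7 still-open variables together cover exactly {8, 15, 16, 18, 19, 20, 22} — 7 values for 7 variables — and 8 appears only in Dave's list, so Dave = 8.
Among the 6 still-open variables, 15 fits only Erin (and all 6 values in {15, 16, 18, 19, 20, 22} must be used), so Erin = 15.
The 2 variables Priya and Mona are confined to {16, 19}, which locks those values in; drop them from Liam, Hank.
So Liam = 20.

20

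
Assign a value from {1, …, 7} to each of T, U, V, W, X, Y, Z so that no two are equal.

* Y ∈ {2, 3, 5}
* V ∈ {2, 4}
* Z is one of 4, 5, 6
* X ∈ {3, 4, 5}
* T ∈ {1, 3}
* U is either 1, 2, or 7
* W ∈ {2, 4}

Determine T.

1

The 7 variables draw from only 7 values {1, 2, 3, 4, 5, 6, 7}, so each is used; only Z can be 6, hence Z = 6.
The 6 still-open variables together cover exactly {1, 2, 3, 4, 5, 7} — 6 values for 6 variables — and 7 appears only in U's list, so U = 7.
The 5 still-open variables draw from only 5 values {1, 2, 3, 4, 5}, so each is used; only T can be 1, hence T = 1.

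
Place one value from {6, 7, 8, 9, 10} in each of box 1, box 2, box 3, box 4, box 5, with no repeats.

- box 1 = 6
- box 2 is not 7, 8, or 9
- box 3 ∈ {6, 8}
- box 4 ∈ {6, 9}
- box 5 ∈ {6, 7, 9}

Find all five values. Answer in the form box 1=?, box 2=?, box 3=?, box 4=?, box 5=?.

box 1 must be 6 (only option left). Remove 6 from box 2, box 3, box 4, box 5.
box 2 must be 10 (only option left).
box 3's domain is down to {8}, so box 3 = 8.
box 4 has just one choice, so box 4 = 9. So box 5 can't be 9.
box 5 has just one choice, so box 5 = 7.

box 1=6, box 2=10, box 3=8, box 4=9, box 5=7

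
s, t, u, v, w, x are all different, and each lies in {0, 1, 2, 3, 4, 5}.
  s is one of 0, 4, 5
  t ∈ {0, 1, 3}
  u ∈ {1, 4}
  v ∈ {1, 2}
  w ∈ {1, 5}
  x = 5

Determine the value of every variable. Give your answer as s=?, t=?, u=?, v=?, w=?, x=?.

x has just one choice, so x = 5. So s, w can't be 5.
w has just one choice, so w = 1. Strike 1 from t, u, v.
That leaves u = 4. Strike 4 from s.
That leaves v = 2.
s has just one choice, so s = 0. Eliminate 0 elsewhere: t.
t has just one choice, so t = 3.

s=0, t=3, u=4, v=2, w=1, x=5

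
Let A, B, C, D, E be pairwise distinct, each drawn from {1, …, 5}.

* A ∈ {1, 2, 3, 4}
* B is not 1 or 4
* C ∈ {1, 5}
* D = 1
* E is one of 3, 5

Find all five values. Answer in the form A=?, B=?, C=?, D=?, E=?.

D's domain is down to {1}, so D = 1. So A, C can't be 1.
That leaves C = 5. Remove 5 from B, E.
That leaves E = 3. Remove 3 from A, B.
That leaves B = 2. Remove 2 from A.
That leaves A = 4.

A=4, B=2, C=5, D=1, E=3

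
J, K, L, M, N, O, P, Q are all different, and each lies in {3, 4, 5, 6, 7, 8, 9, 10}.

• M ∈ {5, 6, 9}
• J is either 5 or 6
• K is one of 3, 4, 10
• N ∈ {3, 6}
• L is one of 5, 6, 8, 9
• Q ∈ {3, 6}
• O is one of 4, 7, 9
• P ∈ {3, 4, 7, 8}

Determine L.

8

The 8 variables draw from only 8 values {3, 4, 5, 6, 7, 8, 9, 10}, so each is used; only K can be 10, hence K = 10.
The 2 variables N and Q are confined to {3, 6}, which locks those values in; drop them from J, L, M, P.
J must be 5 (only option left). So L, M can't be 5.
That leaves M = 9. So L, O can't be 9.
So L = 8.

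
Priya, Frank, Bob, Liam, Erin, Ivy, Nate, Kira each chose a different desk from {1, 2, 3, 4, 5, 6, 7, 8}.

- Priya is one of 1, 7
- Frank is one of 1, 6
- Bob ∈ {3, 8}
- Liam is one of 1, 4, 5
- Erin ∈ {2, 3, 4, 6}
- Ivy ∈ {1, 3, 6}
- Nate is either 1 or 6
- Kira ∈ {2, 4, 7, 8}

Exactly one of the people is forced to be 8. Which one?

The 8 variables draw from only 8 values {1, 2, 3, 4, 5, 6, 7, 8}, so each is used; only Liam can be 5, hence Liam = 5.
Frank and Nate between them cover only {1, 6} — a naked pair. Remove those values from Priya, Erin, Ivy.
Priya has just one choice, so Priya = 7. Eliminate 7 elsewhere: Kira.
Ivy's domain is down to {3}, so Ivy = 3. So Bob, Erin can't be 3.
So 8 goes to Bob.

Bob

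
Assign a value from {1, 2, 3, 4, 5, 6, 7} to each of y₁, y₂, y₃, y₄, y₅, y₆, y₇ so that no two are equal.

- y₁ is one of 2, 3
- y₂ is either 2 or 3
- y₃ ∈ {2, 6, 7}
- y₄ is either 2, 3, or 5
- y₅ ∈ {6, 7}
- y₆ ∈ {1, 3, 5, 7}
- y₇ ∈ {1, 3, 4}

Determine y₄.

5

The 7 variables draw from only 7 values {1, 2, 3, 4, 5, 6, 7}, so each is used; only y₇ can be 4, hence y₇ = 4.
Among the 6 still-open variables, 1 fits only y₆ (and all 6 values in {1, 2, 3, 5, 6, 7} must be used), so y₆ = 1.
The 5 still-open variables together cover exactly {2, 3, 5, 6, 7} — 5 values for 5 variables — and 5 appears only in y₄'s list, so y₄ = 5.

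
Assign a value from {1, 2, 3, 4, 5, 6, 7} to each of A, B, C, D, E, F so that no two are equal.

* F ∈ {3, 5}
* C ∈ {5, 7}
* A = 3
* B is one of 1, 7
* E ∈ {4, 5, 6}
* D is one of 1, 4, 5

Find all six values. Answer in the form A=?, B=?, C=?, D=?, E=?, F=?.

A's domain is down to {3}, so A = 3. So F can't be 3.
F's domain is down to {5}, so F = 5. Strike 5 from C, D, E.
C's domain is down to {7}, so C = 7. Remove 7 from B.
B must be 1 (only option left). Remove 1 from D.
D's domain is down to {4}, so D = 4. So E can't be 4.
That leaves E = 6.

A=3, B=1, C=7, D=4, E=6, F=5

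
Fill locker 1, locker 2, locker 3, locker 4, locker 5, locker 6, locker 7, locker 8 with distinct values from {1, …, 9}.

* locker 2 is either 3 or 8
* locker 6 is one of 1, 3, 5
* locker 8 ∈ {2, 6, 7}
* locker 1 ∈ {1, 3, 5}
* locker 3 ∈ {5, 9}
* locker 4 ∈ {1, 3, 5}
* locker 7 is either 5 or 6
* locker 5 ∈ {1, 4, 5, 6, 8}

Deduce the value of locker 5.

4

locker 1, locker 4, locker 6 between them cover only {1, 3, 5} — a naked triple. Remove those values from locker 2, locker 3, locker 5, locker 7.
locker 2 has just one choice, so locker 2 = 8. Eliminate 8 elsewhere: locker 5.
That leaves locker 3 = 9.
locker 7's domain is down to {6}, so locker 7 = 6. Remove 6 from locker 5, locker 8.
So locker 5 = 4.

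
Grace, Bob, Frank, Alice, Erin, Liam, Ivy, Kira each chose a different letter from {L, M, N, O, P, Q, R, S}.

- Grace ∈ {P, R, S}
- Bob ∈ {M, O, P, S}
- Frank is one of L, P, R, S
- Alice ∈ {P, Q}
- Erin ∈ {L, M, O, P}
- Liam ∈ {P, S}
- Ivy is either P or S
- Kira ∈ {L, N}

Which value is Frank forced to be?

The 8 variables draw from only 8 values {L, M, N, O, P, Q, R, S}, so each is used; only Kira can be N, hence Kira = N.
The 7 still-open variables draw from only 7 values {L, M, O, P, Q, R, S}, so each is used; only Alice can be Q, hence Alice = Q.
Liam and Ivy share exactly the 2 values {P, S}; by pigeonhole those values go to them, so strike P, S from Grace, Bob, Frank, Erin.
Grace's domain is down to {R}, so Grace = R. So Frank can't be R.
So Frank = L.

L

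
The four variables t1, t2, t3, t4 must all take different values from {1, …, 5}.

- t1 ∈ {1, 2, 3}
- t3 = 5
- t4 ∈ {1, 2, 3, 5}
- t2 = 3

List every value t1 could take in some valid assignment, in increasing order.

1, 2

t2's domain is down to {3}, so t2 = 3. Remove 3 from t1, t4.
t3's domain is down to {5}, so t3 = 5. Remove 5 from t4.
No further eliminations apply; t1 can still be any of 1, 2.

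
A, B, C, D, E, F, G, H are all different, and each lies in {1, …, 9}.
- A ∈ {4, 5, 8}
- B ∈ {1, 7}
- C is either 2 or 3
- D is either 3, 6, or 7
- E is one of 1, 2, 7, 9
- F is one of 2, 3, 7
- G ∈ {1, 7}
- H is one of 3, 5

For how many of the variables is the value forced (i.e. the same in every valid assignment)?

B and G share exactly the 2 values {1, 7}; by pigeonhole those values go to them, so strike 1, 7 from D, E, F.
C and F between them cover only {2, 3} — a naked pair. Remove those values from D, E, H.
D has just one choice, so D = 6.
E's domain is down to {9}, so E = 9.
H must be 5 (only option left). Strike 5 from A.
Determined: D=6, E=9, H=5. The other variables each still have more than one consistent value. That makes 3.

3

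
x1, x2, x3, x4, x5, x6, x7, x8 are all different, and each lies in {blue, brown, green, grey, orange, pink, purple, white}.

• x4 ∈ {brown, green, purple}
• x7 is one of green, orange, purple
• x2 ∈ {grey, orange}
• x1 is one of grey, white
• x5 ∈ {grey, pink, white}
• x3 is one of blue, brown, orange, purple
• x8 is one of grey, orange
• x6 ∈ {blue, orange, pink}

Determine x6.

x2 and x8 between them cover only {grey, orange} — a naked pair. Remove those values from x1, x3, x5, x6, x7.
x1 has just one choice, so x1 = white. Remove white from x5.
x5's domain is down to {pink}, so x5 = pink. Eliminate pink elsewhere: x6.
So x6 = blue.

blue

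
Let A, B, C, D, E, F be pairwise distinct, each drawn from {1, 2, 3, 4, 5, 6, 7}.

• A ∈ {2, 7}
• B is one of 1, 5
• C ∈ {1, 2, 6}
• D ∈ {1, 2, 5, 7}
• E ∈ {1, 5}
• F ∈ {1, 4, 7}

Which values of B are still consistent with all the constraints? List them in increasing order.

The 6 variables together cover exactly {1, 2, 4, 5, 6, 7} — 6 values for 6 variables — and 4 appears only in F's list, so F = 4.
The 5 still-open variables draw from only 5 values {1, 2, 5, 6, 7}, so each is used; only C can be 6, hence C = 6.
The 2 variables B and E are confined to {1, 5}, which locks those values in; drop them from D.
No further eliminations apply; B can still be any of 1, 5.

1, 5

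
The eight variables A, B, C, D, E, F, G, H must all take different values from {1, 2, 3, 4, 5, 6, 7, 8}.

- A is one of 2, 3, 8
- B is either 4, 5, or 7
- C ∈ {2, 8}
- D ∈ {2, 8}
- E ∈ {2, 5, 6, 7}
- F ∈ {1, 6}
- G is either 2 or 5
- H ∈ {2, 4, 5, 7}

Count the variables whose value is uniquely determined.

4

The 8 variables together cover exactly {1, 2, 3, 4, 5, 6, 7, 8} — 8 values for 8 variables — and 1 appears only in F's list, so F = 1.
The 7 still-open variables draw from only 7 values {2, 3, 4, 5, 6, 7, 8}, so each is used; only A can be 3, hence A = 3.
The 6 still-open variables draw from only 6 values {2, 4, 5, 6, 7, 8}, so each is used; only E can be 6, hence E = 6.
C and D share exactly the 2 values {2, 8}; by pigeonhole those values go to them, so strike 2, 8 from G, H.
G has just one choice, so G = 5. Remove 5 from B, H.
Determined: A=3, E=6, F=1, G=5. The other variables each still have more than one consistent value. That makes 4.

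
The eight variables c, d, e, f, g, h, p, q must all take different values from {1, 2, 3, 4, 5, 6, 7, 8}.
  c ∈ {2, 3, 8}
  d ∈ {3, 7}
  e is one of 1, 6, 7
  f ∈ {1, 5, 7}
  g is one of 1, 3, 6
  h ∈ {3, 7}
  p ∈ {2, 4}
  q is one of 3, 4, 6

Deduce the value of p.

The 8 variables draw from only 8 values {1, 2, 3, 4, 5, 6, 7, 8}, so each is used; only f can be 5, hence f = 5.
The 7 still-open variables draw from only 7 values {1, 2, 3, 4, 6, 7, 8}, so each is used; only c can be 8, hence c = 8.
Among the 6 still-open variables, 2 fits only p (and all 6 values in {1, 2, 3, 4, 6, 7} must be used), so p = 2.

2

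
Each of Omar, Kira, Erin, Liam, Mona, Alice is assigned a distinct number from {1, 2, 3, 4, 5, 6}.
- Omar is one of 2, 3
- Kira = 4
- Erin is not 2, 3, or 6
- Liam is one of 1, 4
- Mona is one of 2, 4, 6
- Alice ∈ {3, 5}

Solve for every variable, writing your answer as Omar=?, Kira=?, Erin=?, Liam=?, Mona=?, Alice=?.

Kira's domain is down to {4}, so Kira = 4. Strike 4 from Erin, Liam, Mona.
Liam must be 1 (only option left). Eliminate 1 elsewhere: Erin.
Erin has just one choice, so Erin = 5. Eliminate 5 elsewhere: Alice.
Alice has just one choice, so Alice = 3. Eliminate 3 elsewhere: Omar.
Omar must be 2 (only option left). Strike 2 from Mona.
Mona has just one choice, so Mona = 6.

Omar=2, Kira=4, Erin=5, Liam=1, Mona=6, Alice=3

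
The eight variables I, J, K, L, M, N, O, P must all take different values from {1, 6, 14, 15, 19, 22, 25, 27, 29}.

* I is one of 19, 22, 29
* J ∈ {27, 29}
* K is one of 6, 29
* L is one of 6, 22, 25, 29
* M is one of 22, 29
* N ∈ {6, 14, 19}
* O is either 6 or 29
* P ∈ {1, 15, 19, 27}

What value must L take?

K and O between them cover only {6, 29} — a naked pair. Remove those values from I, J, L, M, N.
J's domain is down to {27}, so J = 27. So P can't be 27.
M's domain is down to {22}, so M = 22. Remove 22 from I, L.
So L = 25.

25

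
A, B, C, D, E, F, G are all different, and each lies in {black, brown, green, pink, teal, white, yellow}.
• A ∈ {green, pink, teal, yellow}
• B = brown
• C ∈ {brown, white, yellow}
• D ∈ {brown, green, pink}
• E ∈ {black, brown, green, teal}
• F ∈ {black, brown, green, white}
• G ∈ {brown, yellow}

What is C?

B must be brown (only option left). Strike brown from C, D, E, F, G.
G must be yellow (only option left). Remove yellow from A, C.
So C = white.

white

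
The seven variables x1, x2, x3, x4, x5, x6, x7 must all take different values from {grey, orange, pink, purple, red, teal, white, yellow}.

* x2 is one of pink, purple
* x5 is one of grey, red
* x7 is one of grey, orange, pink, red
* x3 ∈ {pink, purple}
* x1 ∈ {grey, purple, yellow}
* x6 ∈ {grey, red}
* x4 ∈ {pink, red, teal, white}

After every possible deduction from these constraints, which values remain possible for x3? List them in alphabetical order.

x2 and x3 between them cover only {pink, purple} — a naked pair. Remove those values from x1, x4, x7.
x5 and x6 between them cover only {grey, red} — a naked pair. Remove those values from x1, x4, x7.
x1 has just one choice, so x1 = yellow.
x7 must be orange (only option left).
No further eliminations apply; x3 can still be any of pink, purple.

pink, purple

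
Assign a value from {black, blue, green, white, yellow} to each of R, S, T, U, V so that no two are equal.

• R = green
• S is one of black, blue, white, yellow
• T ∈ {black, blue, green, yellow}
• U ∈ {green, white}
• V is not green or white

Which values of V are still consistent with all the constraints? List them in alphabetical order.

black, blue, yellow

R must be green (only option left). Eliminate green elsewhere: T, U.
U must be white (only option left). Remove white from S.
No further eliminations apply; V can still be any of black, blue, yellow.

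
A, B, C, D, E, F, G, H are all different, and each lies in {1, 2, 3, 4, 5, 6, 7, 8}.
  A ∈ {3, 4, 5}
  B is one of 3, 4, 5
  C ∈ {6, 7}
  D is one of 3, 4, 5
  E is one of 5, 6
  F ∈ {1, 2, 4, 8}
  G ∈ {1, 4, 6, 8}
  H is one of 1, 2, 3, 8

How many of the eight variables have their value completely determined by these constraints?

The 8 variables draw from only 8 values {1, 2, 3, 4, 5, 6, 7, 8}, so each is used; only C can be 7, hence C = 7.
A, B, D share exactly the 3 values {3, 4, 5}; by pigeonhole those values go to them, so strike 3, 4, 5 from E, F, G, H.
E's domain is down to {6}, so E = 6. So G can't be 6.
Determined: C=7, E=6. The other variables each still have more than one consistent value. That makes 2.

2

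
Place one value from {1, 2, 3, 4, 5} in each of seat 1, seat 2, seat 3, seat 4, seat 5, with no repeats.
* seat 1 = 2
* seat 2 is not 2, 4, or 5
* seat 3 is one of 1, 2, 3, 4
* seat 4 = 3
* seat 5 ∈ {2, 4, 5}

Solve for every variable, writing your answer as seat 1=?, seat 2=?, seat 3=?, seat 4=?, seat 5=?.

seat 1 must be 2 (only option left). Remove 2 from seat 3, seat 5.
seat 4's domain is down to {3}, so seat 4 = 3. Strike 3 from seat 2, seat 3.
seat 2 has just one choice, so seat 2 = 1. Remove 1 from seat 3.
seat 3's domain is down to {4}, so seat 3 = 4. Remove 4 from seat 5.
That leaves seat 5 = 5.

seat 1=2, seat 2=1, seat 3=4, seat 4=3, seat 5=5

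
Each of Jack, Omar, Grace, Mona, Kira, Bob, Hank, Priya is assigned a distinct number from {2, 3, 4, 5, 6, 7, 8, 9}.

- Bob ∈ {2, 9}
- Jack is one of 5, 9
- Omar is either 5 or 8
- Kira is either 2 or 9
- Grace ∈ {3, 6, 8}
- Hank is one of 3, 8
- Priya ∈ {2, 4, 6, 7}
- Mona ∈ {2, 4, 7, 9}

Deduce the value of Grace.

6

The 2 variables Kira and Bob are confined to {2, 9}, which locks those values in; drop them from Jack, Mona, Priya.
Jack's domain is down to {5}, so Jack = 5. So Omar can't be 5.
Omar's domain is down to {8}, so Omar = 8. Strike 8 from Grace, Hank.
Hank has just one choice, so Hank = 3. Strike 3 from Grace.
So Grace = 6.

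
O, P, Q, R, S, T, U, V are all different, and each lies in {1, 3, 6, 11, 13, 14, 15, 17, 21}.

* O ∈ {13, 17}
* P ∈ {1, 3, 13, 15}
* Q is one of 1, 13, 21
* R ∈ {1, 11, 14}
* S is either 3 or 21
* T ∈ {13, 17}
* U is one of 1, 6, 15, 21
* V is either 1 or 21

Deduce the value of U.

6

The 2 variables O and T are confined to {13, 17}, which locks those values in; drop them from P, Q.
Q and V share exactly the 2 values {1, 21}; by pigeonhole those values go to them, so strike 1, 21 from P, R, S, U.
S's domain is down to {3}, so S = 3. Strike 3 from P.
P must be 15 (only option left). Remove 15 from U.
So U = 6.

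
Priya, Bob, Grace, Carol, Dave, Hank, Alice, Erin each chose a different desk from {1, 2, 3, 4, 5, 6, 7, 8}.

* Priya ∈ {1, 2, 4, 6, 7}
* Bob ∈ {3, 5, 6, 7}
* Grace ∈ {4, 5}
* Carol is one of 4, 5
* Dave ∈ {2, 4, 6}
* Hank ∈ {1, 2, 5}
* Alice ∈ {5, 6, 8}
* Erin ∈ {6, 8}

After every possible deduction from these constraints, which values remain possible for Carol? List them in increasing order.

The 8 variables draw from only 8 values {1, 2, 3, 4, 5, 6, 7, 8}, so each is used; only Bob can be 3, hence Bob = 3.
The 7 still-open variables together cover exactly {1, 2, 4, 5, 6, 7, 8} — 7 values for 7 variables — and 7 appears only in Priya's list, so Priya = 7.
The 6 still-open variables draw from only 6 values {1, 2, 4, 5, 6, 8}, so each is used; only Hank can be 1, hence Hank = 1.
Among the 5 still-open variables, 2 fits only Dave (and all 5 values in {2, 4, 5, 6, 8} must be used), so Dave = 2.
The 2 variables Grace and Carol are confined to {4, 5}, which locks those values in; drop them from Alice.
No further eliminations apply; Carol can still be any of 4, 5.

4, 5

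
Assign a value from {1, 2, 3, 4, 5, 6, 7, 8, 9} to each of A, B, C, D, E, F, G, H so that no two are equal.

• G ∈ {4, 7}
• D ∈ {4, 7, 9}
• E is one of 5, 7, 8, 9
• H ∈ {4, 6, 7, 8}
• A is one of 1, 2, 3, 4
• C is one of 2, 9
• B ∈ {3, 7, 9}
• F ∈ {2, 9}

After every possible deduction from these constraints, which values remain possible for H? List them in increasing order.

6, 8

The 2 variables C and F are confined to {2, 9}, which locks those values in; drop them from A, B, D, E.
The 2 variables D and G are confined to {4, 7}, which locks those values in; drop them from A, B, E, H.
B's domain is down to {3}, so B = 3. So A can't be 3.
That leaves A = 1.
No further eliminations apply; H can still be any of 6, 8.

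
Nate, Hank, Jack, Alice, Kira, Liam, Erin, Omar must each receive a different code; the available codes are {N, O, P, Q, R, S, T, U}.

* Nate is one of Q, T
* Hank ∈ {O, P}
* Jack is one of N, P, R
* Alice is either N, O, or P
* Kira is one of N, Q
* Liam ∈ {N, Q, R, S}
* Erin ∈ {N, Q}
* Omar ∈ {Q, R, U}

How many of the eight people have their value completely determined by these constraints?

The 8 variables together cover exactly {N, O, P, Q, R, S, T, U} — 8 values for 8 variables — and S appears only in Liam's list, so Liam = S.
The 7 still-open variables together cover exactly {N, O, P, Q, R, T, U} — 7 values for 7 variables — and T appears only in Nate's list, so Nate = T.
The 6 still-open variables together cover exactly {N, O, P, Q, R, U} — 6 values for 6 variables — and U appears only in Omar's list, so Omar = U.
The 5 still-open variables draw from only 5 values {N, O, P, Q, R}, so each is used; only Jack can be R, hence Jack = R.
Kira and Erin between them cover only {N, Q} — a naked pair. Remove those values from Alice.
Determined: Nate=T, Jack=R, Liam=S, Omar=U. The other people each still have more than one consistent value. That makes 4.

4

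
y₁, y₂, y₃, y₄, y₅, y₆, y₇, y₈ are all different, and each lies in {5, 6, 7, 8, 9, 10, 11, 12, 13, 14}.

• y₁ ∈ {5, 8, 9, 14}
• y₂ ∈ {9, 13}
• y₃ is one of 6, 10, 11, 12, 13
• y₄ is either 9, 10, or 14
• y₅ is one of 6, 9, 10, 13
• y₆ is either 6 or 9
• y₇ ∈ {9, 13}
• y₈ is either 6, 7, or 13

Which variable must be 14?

y₄

y₂ and y₇ between them cover only {9, 13} — a naked pair. Remove those values from y₁, y₃, y₄, y₅, y₆, y₈.
That leaves y₆ = 6. Eliminate 6 elsewhere: y₃, y₅, y₈.
y₈'s domain is down to {7}, so y₈ = 7.
That leaves y₅ = 10. So y₃, y₄ can't be 10.
So 14 goes to y₄.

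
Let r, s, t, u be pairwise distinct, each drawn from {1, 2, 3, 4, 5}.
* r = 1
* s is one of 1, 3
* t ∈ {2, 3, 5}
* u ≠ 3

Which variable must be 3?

r's domain is down to {1}, so r = 1. Eliminate 1 elsewhere: s, u.
So 3 goes to s.

s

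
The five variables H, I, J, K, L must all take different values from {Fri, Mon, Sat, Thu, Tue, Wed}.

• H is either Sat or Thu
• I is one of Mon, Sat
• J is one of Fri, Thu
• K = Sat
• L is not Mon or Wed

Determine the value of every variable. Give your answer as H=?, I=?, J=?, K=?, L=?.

H=Thu, I=Mon, J=Fri, K=Sat, L=Tue

K's domain is down to {Sat}, so K = Sat. So H, I, L can't be Sat.
H's domain is down to {Thu}, so H = Thu. Eliminate Thu elsewhere: J, L.
That leaves I = Mon.
J's domain is down to {Fri}, so J = Fri. Remove Fri from L.
L's domain is down to {Tue}, so L = Tue.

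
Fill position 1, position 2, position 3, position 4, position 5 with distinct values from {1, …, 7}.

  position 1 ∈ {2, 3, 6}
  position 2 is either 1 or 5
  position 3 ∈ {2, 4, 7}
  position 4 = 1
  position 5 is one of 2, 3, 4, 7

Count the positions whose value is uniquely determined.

2

position 4 has just one choice, so position 4 = 1. Eliminate 1 elsewhere: position 2.
position 2's domain is down to {5}, so position 2 = 5.
Determined: position 2=5, position 4=1. The other positions each still have more than one consistent value. That makes 2.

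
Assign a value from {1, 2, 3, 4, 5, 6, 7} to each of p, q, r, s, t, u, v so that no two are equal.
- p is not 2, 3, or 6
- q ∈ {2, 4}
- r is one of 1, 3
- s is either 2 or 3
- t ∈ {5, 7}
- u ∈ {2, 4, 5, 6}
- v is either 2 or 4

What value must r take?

The 7 variables together cover exactly {1, 2, 3, 4, 5, 6, 7} — 7 values for 7 variables — and 6 appears only in u's list, so u = 6.
q and v share exactly the 2 values {2, 4}; by pigeonhole those values go to them, so strike 2, 4 from p, s.
s's domain is down to {3}, so s = 3. Remove 3 from r.
So r = 1.

1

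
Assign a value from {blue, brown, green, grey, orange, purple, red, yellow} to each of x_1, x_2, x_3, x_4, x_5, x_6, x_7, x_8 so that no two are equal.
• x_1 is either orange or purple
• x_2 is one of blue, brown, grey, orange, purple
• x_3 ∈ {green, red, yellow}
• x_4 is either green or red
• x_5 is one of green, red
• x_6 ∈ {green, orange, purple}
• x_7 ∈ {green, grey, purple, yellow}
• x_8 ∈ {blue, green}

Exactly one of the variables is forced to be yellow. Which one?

The 8 variables draw from only 8 values {blue, brown, green, grey, orange, purple, red, yellow}, so each is used; only x_2 can be brown, hence x_2 = brown.
The 7 still-open variables draw from only 7 values {blue, green, grey, orange, purple, red, yellow}, so each is used; only x_8 can be blue, hence x_8 = blue.
The 6 still-open variables draw from only 6 values {green, grey, orange, purple, red, yellow}, so each is used; only x_7 can be grey, hence x_7 = grey.
The 5 still-open variables together cover exactly {green, orange, purple, red, yellow} — 5 values for 5 variables — and yellow appears only in x_3's list, so x_3 = yellow.

x_3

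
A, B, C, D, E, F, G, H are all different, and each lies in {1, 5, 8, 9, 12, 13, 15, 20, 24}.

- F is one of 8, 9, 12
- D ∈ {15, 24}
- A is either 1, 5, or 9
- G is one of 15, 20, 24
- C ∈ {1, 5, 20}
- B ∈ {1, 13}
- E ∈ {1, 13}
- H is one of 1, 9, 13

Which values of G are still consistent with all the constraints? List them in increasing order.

15, 24

The 2 variables B and E are confined to {1, 13}, which locks those values in; drop them from A, C, H.
H's domain is down to {9}, so H = 9. Eliminate 9 elsewhere: A, F.
That leaves A = 5. So C can't be 5.
C's domain is down to {20}, so C = 20. Remove 20 from G.
No further eliminations apply; G can still be any of 15, 24.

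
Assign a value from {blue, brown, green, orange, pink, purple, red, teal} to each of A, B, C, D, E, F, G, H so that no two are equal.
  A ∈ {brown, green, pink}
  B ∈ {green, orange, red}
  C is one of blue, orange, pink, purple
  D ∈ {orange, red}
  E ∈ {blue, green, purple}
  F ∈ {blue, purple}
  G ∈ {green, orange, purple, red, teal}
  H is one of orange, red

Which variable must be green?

Among the 8 variables, brown fits only A (and all 8 values in {blue, brown, green, orange, pink, purple, red, teal} must be used), so A = brown.
The 7 still-open variables together cover exactly {blue, green, orange, pink, purple, red, teal} — 7 values for 7 variables — and pink appears only in C's list, so C = pink.
The 6 still-open variables together cover exactly {blue, green, orange, purple, red, teal} — 6 values for 6 variables — and teal appears only in G's list, so G = teal.
D and H share exactly the 2 values {orange, red}; by pigeonhole those values go to them, so strike orange, red from B.
So green goes to B.

B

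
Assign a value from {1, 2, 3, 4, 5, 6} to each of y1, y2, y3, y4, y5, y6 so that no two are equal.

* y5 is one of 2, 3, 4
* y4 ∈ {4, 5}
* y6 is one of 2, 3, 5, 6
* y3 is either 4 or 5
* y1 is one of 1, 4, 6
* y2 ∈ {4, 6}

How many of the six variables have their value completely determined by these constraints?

The 6 variables together cover exactly {1, 2, 3, 4, 5, 6} — 6 values for 6 variables — and 1 appears only in y1's list, so y1 = 1.
y3 and y4 between them cover only {4, 5} — a naked pair. Remove those values from y2, y5, y6.
That leaves y2 = 6. So y6 can't be 6.
Determined: y1=1, y2=6. The other variables each still have more than one consistent value. That makes 2.

2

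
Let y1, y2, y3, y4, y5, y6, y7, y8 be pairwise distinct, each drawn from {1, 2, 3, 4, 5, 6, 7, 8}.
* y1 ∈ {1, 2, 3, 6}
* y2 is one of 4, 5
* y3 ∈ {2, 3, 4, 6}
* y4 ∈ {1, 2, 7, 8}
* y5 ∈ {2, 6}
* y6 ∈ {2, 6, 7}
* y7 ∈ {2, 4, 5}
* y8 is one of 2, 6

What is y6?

The 8 variables draw from only 8 values {1, 2, 3, 4, 5, 6, 7, 8}, so each is used; only y4 can be 8, hence y4 = 8.
The 7 still-open variables together cover exactly {1, 2, 3, 4, 5, 6, 7} — 7 values for 7 variables — and 1 appears only in y1's list, so y1 = 1.
The 6 still-open variables together cover exactly {2, 3, 4, 5, 6, 7} — 6 values for 6 variables — and 3 appears only in y3's list, so y3 = 3.
The 5 still-open variables draw from only 5 values {2, 4, 5, 6, 7}, so each is used; only y6 can be 7, hence y6 = 7.

7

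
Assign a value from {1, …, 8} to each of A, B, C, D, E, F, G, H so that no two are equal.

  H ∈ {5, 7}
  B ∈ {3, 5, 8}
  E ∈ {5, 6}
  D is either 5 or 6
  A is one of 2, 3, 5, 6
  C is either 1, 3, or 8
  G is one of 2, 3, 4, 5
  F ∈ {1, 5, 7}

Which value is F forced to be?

The 8 variables draw from only 8 values {1, 2, 3, 4, 5, 6, 7, 8}, so each is used; only G can be 4, hence G = 4.
The 7 still-open variables together cover exactly {1, 2, 3, 5, 6, 7, 8} — 7 values for 7 variables — and 2 appears only in A's list, so A = 2.
D and E between them cover only {5, 6} — a naked pair. Remove those values from B, F, H.
H must be 7 (only option left). Remove 7 from F.
So F = 1.

1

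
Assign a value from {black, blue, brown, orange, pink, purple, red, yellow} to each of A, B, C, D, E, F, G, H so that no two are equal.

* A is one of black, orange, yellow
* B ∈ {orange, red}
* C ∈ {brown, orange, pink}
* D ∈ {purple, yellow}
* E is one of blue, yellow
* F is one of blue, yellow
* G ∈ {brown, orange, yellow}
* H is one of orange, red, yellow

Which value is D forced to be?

purple

The 8 variables together cover exactly {black, blue, brown, orange, pink, purple, red, yellow} — 8 values for 8 variables — and black appears only in A's list, so A = black.
The 7 still-open variables draw from only 7 values {blue, brown, orange, pink, purple, red, yellow}, so each is used; only C can be pink, hence C = pink.
Among the 6 still-open variables, brown fits only G (and all 6 values in {blue, brown, orange, purple, red, yellow} must be used), so G = brown.
Among the 5 still-open variables, purple fits only D (and all 5 values in {blue, orange, purple, red, yellow} must be used), so D = purple.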